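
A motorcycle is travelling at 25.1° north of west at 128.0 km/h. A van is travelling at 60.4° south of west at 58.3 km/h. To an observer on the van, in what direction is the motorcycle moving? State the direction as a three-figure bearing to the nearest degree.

Taking east as x and north as y: motorcycle velocity = (-115.913, 54.298) km/h; van velocity = (-28.797, -50.692) km/h.
Velocity of motorcycle relative to van = (-115.913, 54.298) − (-28.797, -50.692) = (-87.116, 104.989) km/h.
Bearing = atan2(-87.12, 104.99) = 320.32° clockwise from north.

320°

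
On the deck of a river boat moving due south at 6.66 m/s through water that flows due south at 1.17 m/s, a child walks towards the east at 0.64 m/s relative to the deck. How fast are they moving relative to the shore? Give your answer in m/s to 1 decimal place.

In east/north components (m/s): child relative to river boat = (0.640, 0.000); river boat relative to water = (0.000, -6.660); water relative to ground = (0.000, -1.170).
Sum = (0.640, -7.830) m/s.
Speed = |(0.640, -7.830)| = 7.856 m/s.

7.9 m/s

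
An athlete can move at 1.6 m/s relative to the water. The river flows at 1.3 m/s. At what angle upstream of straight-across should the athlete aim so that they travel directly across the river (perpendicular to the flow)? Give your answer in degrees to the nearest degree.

To cancel the current, the upstream component of the athlete's velocity must equal the flow: 1.6 sin θ = 1.3.
sin θ = 1.3 / 1.6 = 0.8125.
θ = arcsin(0.8125) = 54.341°.

54°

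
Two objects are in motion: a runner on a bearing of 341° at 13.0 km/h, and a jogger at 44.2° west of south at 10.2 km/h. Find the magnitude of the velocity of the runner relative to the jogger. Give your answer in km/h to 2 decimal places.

Taking east as x and north as y: runner velocity = (-4.232, 12.292) km/h; jogger velocity = (-7.111, -7.312) km/h.
Velocity of runner relative to jogger = (-4.232, 12.292) − (-7.111, -7.312) = (2.879, 19.604) km/h.
Magnitude = |(2.879, 19.604)| = 19.814 km/h.

19.81 km/h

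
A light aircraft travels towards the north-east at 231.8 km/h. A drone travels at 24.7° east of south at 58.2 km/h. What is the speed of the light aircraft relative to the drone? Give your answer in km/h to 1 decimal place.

257.8 km/h

Taking east as x and north as y: light aircraft velocity = (163.907, 163.907) km/h; drone velocity = (24.320, -52.875) km/h.
Velocity of light aircraft relative to drone = (163.907, 163.907) − (24.320, -52.875) = (139.587, 216.783) km/h.
Magnitude = |(139.587, 216.783)| = 257.836 km/h.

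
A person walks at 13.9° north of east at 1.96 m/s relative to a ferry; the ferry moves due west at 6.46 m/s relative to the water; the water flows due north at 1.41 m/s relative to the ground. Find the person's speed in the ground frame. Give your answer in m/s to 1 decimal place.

4.9 m/s

In east/north components (m/s): person relative to ferry = (1.903, 0.471); ferry relative to water = (-6.460, 0.000); water relative to ground = (0.000, 1.410).
Sum = (-4.557, 1.881) m/s.
Speed = |(-4.557, 1.881)| = 4.930 m/s.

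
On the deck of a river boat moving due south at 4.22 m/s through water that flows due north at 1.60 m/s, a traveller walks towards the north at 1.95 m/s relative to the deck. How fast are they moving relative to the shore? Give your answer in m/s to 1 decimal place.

0.7 m/s

In east/north components (m/s): traveller relative to river boat = (0.000, 1.950); river boat relative to water = (0.000, -4.220); water relative to ground = (0.000, 1.600).
Sum = (0.000, -0.670) m/s.
Speed = |(0.000, -0.670)| = 0.670 m/s.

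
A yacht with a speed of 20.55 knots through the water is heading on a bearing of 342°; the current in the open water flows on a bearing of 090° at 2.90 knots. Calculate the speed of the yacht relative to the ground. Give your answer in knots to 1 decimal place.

Taking east as x and north as y: velocity relative to the water = (-6.350, 19.544) knots; the water relative to ground = (2.900, 0.000) knots.
Velocity relative to ground = (-6.350, 19.544) + (2.900, 0.000) = (-3.450, 19.544) knots.
Speed = |(-3.450, 19.544)| = 19.846 knots.

19.8 knots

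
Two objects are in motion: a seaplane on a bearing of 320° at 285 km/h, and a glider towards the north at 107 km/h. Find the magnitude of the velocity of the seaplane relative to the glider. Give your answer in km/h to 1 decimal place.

Taking east as x and north as y: seaplane velocity = (-183.194, 218.323) km/h; glider velocity = (0.000, 107.000) km/h.
Velocity of seaplane relative to glider = (-183.194, 218.323) − (0.000, 107.000) = (-183.194, 111.323) km/h.
Magnitude = |(-183.194, 111.323)| = 214.366 km/h.

214.4 km/h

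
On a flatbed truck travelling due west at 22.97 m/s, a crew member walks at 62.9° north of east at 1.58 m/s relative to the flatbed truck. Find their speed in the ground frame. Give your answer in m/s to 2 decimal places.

22.29 m/s

Taking east as x and north as y: flatbed truck velocity = (-22.970, 0.000) m/s; crew member velocity relative to flatbed truck = (0.720, 1.407) m/s.
Velocity relative to ground = (-22.970, 0.000) + (0.720, 1.407) = (-22.250, 1.407) m/s.
Speed = |(-22.250, 1.407)| = 22.295 m/s.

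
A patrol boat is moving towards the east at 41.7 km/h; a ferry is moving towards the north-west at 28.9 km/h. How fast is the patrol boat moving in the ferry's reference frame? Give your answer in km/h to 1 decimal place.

65.4 km/h

Taking east as x and north as y: patrol boat velocity = (41.700, 0.000) km/h; ferry velocity = (-20.435, 20.435) km/h.
Velocity of patrol boat relative to ferry = (41.700, 0.000) − (-20.435, 20.435) = (62.135, -20.435) km/h.
Magnitude = |(62.135, -20.435)| = 65.410 km/h.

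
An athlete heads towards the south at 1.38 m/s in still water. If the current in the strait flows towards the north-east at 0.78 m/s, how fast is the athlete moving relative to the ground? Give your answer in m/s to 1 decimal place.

Taking east as x and north as y: velocity relative to the water = (0.000, -1.380) m/s; the water relative to ground = (0.552, 0.552) m/s.
Velocity relative to ground = (0.000, -1.380) + (0.552, 0.552) = (0.552, -0.828) m/s.
Speed = |(0.552, -0.828)| = 0.995 m/s.

1.0 m/s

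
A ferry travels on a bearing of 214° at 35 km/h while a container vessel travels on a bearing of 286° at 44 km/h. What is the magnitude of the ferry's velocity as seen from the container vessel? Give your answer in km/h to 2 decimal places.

47.00 km/h

Taking east as x and north as y: ferry velocity = (-19.572, -29.016) km/h; container vessel velocity = (-42.296, 12.128) km/h.
Velocity of ferry relative to container vessel = (-19.572, -29.016) − (-42.296, 12.128) = (22.724, -41.144) km/h.
Magnitude = |(22.724, -41.144)| = 47.002 km/h.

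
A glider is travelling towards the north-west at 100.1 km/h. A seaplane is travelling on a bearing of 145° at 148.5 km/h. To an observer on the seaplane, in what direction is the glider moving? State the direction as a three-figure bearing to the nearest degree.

321°

Taking east as x and north as y: glider velocity = (-70.781, 70.781) km/h; seaplane velocity = (85.176, -121.644) km/h.
Velocity of glider relative to seaplane = (-70.781, 70.781) − (85.176, -121.644) = (-155.957, 192.425) km/h.
Bearing = atan2(-155.96, 192.43) = 320.98° clockwise from north.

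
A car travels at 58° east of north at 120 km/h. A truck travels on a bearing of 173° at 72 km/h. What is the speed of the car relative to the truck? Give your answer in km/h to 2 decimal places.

163.97 km/h

Taking east as x and north as y: car velocity = (101.766, 63.590) km/h; truck velocity = (8.775, -71.463) km/h.
Velocity of car relative to truck = (101.766, 63.590) − (8.775, -71.463) = (92.991, 135.054) km/h.
Magnitude = |(92.991, 135.054)| = 163.972 km/h.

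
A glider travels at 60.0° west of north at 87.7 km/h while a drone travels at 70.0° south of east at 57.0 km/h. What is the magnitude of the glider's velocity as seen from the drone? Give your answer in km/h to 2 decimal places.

136.38 km/h

Taking east as x and north as y: glider velocity = (-75.950, 43.850) km/h; drone velocity = (19.495, -53.562) km/h.
Velocity of glider relative to drone = (-75.950, 43.850) − (19.495, -53.562) = (-95.446, 97.412) km/h.
Magnitude = |(-95.446, 97.412)| = 136.378 km/h.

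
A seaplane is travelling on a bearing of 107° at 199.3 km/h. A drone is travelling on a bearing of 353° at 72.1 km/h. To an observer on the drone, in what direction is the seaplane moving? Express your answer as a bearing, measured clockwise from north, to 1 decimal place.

123.1°

Taking east as x and north as y: seaplane velocity = (190.592, -58.270) km/h; drone velocity = (-8.787, 71.563) km/h.
Velocity of seaplane relative to drone = (190.592, -58.270) − (-8.787, 71.563) = (199.378, -129.832) km/h.
Bearing = atan2(199.38, -129.83) = 123.07° clockwise from north.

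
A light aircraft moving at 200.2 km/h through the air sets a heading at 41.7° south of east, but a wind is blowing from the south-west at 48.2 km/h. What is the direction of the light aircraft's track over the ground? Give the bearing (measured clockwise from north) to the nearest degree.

118°

Taking east as x and north as y: velocity relative to the air = (149.477, -133.179) km/h; the air relative to ground = (34.083, 34.083) km/h.
Velocity relative to ground = (149.477, -133.179) + (34.083, 34.083) = (183.560, -99.097) km/h.
Bearing = atan2(183.56, -99.10) = 118.36° clockwise from north.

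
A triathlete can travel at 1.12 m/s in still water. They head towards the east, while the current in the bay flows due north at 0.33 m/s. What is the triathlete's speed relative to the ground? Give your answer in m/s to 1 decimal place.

1.2 m/s

Taking east as x and north as y: velocity relative to the water = (1.120, 0.000) m/s; the water relative to ground = (0.000, 0.330) m/s.
Velocity relative to ground = (1.120, 0.000) + (0.000, 0.330) = (1.120, 0.330) m/s.
Speed = |(1.120, 0.330)| = 1.168 m/s.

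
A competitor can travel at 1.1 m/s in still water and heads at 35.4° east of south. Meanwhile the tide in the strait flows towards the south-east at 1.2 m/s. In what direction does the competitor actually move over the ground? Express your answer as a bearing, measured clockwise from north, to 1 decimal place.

Taking east as x and north as y: velocity relative to the water = (0.637, -0.897) m/s; the water relative to ground = (0.849, -0.849) m/s.
Velocity relative to ground = (0.637, -0.897) + (0.849, -0.849) = (1.486, -1.745) m/s.
Bearing = atan2(1.49, -1.75) = 139.59° clockwise from north.

139.6°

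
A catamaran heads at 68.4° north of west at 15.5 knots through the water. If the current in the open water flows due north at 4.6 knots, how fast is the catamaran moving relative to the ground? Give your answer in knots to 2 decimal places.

19.85 knots

Taking east as x and north as y: velocity relative to the water = (-5.706, 14.412) knots; the water relative to ground = (0.000, 4.600) knots.
Velocity relative to ground = (-5.706, 14.412) + (0.000, 4.600) = (-5.706, 19.012) knots.
Speed = |(-5.706, 19.012)| = 19.849 knots.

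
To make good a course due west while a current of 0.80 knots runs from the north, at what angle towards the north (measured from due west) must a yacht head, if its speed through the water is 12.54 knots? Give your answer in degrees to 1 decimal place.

3.7°

The current pushes perpendicular to the desired track; the heading must have a component into the current equal to 0.80 knots: 12.54 sin θ = 0.80.
sin θ = 0.0638, so θ = 3.658°.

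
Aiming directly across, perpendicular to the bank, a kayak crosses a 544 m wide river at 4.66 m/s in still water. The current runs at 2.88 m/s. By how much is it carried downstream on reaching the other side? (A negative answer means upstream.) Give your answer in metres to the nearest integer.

Perpendicular speed = 4.660 m/s; crossing time = 544 / 4.660 = 116.738 s.
Net downstream speed = 2.880 m/s.
Drift = 2.880 × 116.738 = 336.206 m (downstream).

336 m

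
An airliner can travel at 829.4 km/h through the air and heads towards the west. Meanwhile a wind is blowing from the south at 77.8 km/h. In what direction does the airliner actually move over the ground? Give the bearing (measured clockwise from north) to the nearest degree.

Taking east as x and north as y: velocity relative to the air = (-829.400, 0.000) km/h; the air relative to ground = (0.000, 77.800) km/h.
Velocity relative to ground = (-829.400, 0.000) + (0.000, 77.800) = (-829.400, 77.800) km/h.
Bearing = atan2(-829.40, 77.80) = 275.36° clockwise from north.

275°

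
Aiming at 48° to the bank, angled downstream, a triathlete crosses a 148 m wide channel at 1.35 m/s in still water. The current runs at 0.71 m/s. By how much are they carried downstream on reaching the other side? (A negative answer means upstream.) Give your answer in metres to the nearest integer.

238 m

Perpendicular speed = 1.003 m/s; crossing time = 148 / 1.003 = 147.521 s.
Net downstream speed = 1.613 m/s.
Drift = 1.613 × 147.521 = 238.000 m (downstream).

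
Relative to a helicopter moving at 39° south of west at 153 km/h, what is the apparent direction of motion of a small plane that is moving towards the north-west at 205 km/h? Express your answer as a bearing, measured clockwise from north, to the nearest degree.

354°

Taking east as x and north as y: small plane velocity = (-144.957, 144.957) km/h; helicopter velocity = (-118.903, -96.286) km/h.
Velocity of small plane relative to helicopter = (-144.957, 144.957) − (-118.903, -96.286) = (-26.054, 241.243) km/h.
Bearing = atan2(-26.05, 241.24) = 353.84° clockwise from north.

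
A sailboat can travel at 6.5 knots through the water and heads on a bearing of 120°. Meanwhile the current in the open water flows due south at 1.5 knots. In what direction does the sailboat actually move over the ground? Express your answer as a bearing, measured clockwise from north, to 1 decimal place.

Taking east as x and north as y: velocity relative to the water = (5.629, -3.250) knots; the water relative to ground = (0.000, -1.500) knots.
Velocity relative to ground = (5.629, -3.250) + (0.000, -1.500) = (5.629, -4.750) knots.
Bearing = atan2(5.63, -4.75) = 130.16° clockwise from north.

130.2°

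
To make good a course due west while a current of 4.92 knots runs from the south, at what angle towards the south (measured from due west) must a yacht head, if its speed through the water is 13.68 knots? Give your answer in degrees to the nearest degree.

21°

The current pushes perpendicular to the desired track; the heading must have a component into the current equal to 4.92 knots: 13.68 sin θ = 4.92.
sin θ = 0.3596, so θ = 21.079°.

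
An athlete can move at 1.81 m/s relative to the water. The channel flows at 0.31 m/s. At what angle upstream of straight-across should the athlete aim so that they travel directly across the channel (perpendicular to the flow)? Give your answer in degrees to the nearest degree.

To cancel the current, the upstream component of the athlete's velocity must equal the flow: 1.81 sin θ = 0.31.
sin θ = 0.31 / 1.81 = 0.1713.
θ = arcsin(0.1713) = 9.862°.

10°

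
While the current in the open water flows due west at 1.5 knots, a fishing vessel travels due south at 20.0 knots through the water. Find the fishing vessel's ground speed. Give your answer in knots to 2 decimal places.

20.06 knots

Taking east as x and north as y: velocity relative to the water = (0.000, -20.000) knots; the water relative to ground = (-1.500, 0.000) knots.
Velocity relative to ground = (0.000, -20.000) + (-1.500, 0.000) = (-1.500, -20.000) knots.
Speed = |(-1.500, -20.000)| = 20.056 knots.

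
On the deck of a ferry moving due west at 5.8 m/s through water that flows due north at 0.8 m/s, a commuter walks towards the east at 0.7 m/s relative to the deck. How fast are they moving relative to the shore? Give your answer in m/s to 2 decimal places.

5.16 m/s

In east/north components (m/s): commuter relative to ferry = (0.700, 0.000); ferry relative to water = (-5.800, 0.000); water relative to ground = (0.000, 0.800).
Sum = (-5.100, 0.800) m/s.
Speed = |(-5.100, 0.800)| = 5.162 m/s.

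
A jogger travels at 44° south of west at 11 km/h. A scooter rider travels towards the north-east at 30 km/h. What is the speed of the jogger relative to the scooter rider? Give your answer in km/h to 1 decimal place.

41.0 km/h

Taking east as x and north as y: jogger velocity = (-7.913, -7.641) km/h; scooter rider velocity = (21.213, 21.213) km/h.
Velocity of jogger relative to scooter rider = (-7.913, -7.641) − (21.213, 21.213) = (-29.126, -28.854) km/h.
Magnitude = |(-29.126, -28.854)| = 40.999 km/h.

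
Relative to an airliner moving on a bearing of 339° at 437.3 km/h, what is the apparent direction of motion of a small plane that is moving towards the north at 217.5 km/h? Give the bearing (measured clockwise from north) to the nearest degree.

141°

Taking east as x and north as y: small plane velocity = (0.000, 217.500) km/h; airliner velocity = (-156.714, 408.255) km/h.
Velocity of small plane relative to airliner = (0.000, 217.500) − (-156.714, 408.255) = (156.714, -190.755) km/h.
Bearing = atan2(156.71, -190.75) = 140.60° clockwise from north.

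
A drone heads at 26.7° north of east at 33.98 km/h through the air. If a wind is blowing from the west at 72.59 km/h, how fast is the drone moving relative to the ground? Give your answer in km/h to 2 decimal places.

104.07 km/h

Taking east as x and north as y: velocity relative to the air = (30.357, 15.268) km/h; the air relative to ground = (72.590, 0.000) km/h.
Velocity relative to ground = (30.357, 15.268) + (72.590, 0.000) = (102.947, 15.268) km/h.
Speed = |(102.947, 15.268)| = 104.073 km/h.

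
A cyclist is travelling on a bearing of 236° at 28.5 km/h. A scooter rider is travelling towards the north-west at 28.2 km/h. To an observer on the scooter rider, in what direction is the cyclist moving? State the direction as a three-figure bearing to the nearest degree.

Taking east as x and north as y: cyclist velocity = (-23.628, -15.937) km/h; scooter rider velocity = (-19.940, 19.940) km/h.
Velocity of cyclist relative to scooter rider = (-23.628, -15.937) − (-19.940, 19.940) = (-3.687, -35.877) km/h.
Bearing = atan2(-3.69, -35.88) = 185.87° clockwise from north.

186°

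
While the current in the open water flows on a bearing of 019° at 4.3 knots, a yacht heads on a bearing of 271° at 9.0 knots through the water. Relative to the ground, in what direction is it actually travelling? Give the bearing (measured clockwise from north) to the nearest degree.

299°

Taking east as x and north as y: velocity relative to the water = (-8.999, 0.157) knots; the water relative to ground = (1.400, 4.066) knots.
Velocity relative to ground = (-8.999, 0.157) + (1.400, 4.066) = (-7.599, 4.223) knots.
Bearing = atan2(-7.60, 4.22) = 299.06° clockwise from north.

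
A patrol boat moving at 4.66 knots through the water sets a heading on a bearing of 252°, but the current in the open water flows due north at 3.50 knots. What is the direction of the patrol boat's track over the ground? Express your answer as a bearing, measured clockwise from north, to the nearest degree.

Taking east as x and north as y: velocity relative to the water = (-4.432, -1.440) knots; the water relative to ground = (0.000, 3.500) knots.
Velocity relative to ground = (-4.432, -1.440) + (0.000, 3.500) = (-4.432, 2.060) knots.
Bearing = atan2(-4.43, 2.06) = 294.93° clockwise from north.

295°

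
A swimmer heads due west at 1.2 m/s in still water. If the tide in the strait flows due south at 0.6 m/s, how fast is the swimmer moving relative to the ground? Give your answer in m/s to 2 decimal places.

1.34 m/s

Taking east as x and north as y: velocity relative to the water = (-1.200, 0.000) m/s; the water relative to ground = (0.000, -0.600) m/s.
Velocity relative to ground = (-1.200, 0.000) + (0.000, -0.600) = (-1.200, -0.600) m/s.
Speed = |(-1.200, -0.600)| = 1.342 m/s.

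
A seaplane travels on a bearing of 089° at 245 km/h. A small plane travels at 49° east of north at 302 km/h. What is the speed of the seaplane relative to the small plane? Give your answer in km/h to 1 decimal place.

194.6 km/h

Taking east as x and north as y: seaplane velocity = (244.963, 4.276) km/h; small plane velocity = (227.922, 198.130) km/h.
Velocity of seaplane relative to small plane = (244.963, 4.276) − (227.922, 198.130) = (17.040, -193.854) km/h.
Magnitude = |(17.040, -193.854)| = 194.601 km/h.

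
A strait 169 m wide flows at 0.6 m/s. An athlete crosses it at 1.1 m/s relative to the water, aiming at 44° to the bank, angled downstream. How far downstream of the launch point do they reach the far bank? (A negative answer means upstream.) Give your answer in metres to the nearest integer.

Perpendicular speed = 0.764 m/s; crossing time = 169 / 0.764 = 221.168 s.
Net downstream speed = 1.391 m/s.
Drift = 1.391 × 221.168 = 307.706 m (downstream).

308 m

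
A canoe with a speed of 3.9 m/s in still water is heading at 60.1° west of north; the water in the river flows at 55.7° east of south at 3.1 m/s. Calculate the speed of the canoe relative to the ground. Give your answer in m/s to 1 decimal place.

0.8 m/s

Taking east as x and north as y: velocity relative to the water = (-3.381, 1.944) m/s; the water relative to ground = (2.561, -1.747) m/s.
Velocity relative to ground = (-3.381, 1.944) + (2.561, -1.747) = (-0.820, 0.197) m/s.
Speed = |(-0.820, 0.197)| = 0.843 m/s.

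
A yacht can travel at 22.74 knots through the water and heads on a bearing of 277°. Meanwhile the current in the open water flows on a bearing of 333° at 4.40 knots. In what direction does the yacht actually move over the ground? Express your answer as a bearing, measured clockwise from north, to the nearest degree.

285°

Taking east as x and north as y: velocity relative to the water = (-22.570, 2.771) knots; the water relative to ground = (-1.998, 3.920) knots.
Velocity relative to ground = (-22.570, 2.771) + (-1.998, 3.920) = (-24.568, 6.692) knots.
Bearing = atan2(-24.57, 6.69) = 285.24° clockwise from north.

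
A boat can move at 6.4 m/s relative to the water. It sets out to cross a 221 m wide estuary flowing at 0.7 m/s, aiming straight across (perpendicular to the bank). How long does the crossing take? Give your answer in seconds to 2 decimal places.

The component of the boat's velocity perpendicular to the bank is 6.4 m/s.
The current is parallel to the bank, so it does not affect the crossing time.
Time = 221 / 6.400 = 34.531 s.

34.53 s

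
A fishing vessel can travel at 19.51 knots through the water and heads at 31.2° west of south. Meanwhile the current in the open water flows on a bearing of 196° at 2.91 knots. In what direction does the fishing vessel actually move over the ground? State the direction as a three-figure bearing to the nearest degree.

Taking east as x and north as y: velocity relative to the water = (-10.107, -16.688) knots; the water relative to ground = (-0.802, -2.797) knots.
Velocity relative to ground = (-10.107, -16.688) + (-0.802, -2.797) = (-10.909, -19.485) knots.
Bearing = atan2(-10.91, -19.49) = 209.24° clockwise from north.

209°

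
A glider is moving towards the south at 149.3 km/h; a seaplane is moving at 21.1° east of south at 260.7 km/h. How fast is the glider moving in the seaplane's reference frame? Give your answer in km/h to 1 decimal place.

132.8 km/h

Taking east as x and north as y: glider velocity = (0.000, -149.300) km/h; seaplane velocity = (93.851, -243.221) km/h.
Velocity of glider relative to seaplane = (0.000, -149.300) − (93.851, -243.221) = (-93.851, 93.921) km/h.
Magnitude = |(-93.851, 93.921)| = 132.775 km/h.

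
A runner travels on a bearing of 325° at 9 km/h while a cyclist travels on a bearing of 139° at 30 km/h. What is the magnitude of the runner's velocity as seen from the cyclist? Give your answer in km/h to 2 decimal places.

Taking east as x and north as y: runner velocity = (-5.162, 7.372) km/h; cyclist velocity = (19.682, -22.641) km/h.
Velocity of runner relative to cyclist = (-5.162, 7.372) − (19.682, -22.641) = (-24.844, 30.014) km/h.
Magnitude = |(-24.844, 30.014)| = 38.962 km/h.

38.96 km/h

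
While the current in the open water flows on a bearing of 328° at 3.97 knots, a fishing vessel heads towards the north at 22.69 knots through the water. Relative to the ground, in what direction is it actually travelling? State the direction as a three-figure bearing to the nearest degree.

Taking east as x and north as y: velocity relative to the water = (0.000, 22.690) knots; the water relative to ground = (-2.104, 3.367) knots.
Velocity relative to ground = (0.000, 22.690) + (-2.104, 3.367) = (-2.104, 26.057) knots.
Bearing = atan2(-2.10, 26.06) = 355.38° clockwise from north.

355°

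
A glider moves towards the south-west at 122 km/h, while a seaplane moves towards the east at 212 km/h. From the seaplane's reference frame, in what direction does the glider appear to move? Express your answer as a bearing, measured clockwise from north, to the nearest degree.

254°

Taking east as x and north as y: glider velocity = (-86.267, -86.267) km/h; seaplane velocity = (212.000, 0.000) km/h.
Velocity of glider relative to seaplane = (-86.267, -86.267) − (212.000, 0.000) = (-298.267, -86.267) km/h.
Bearing = atan2(-298.27, -86.27) = 253.87° clockwise from north.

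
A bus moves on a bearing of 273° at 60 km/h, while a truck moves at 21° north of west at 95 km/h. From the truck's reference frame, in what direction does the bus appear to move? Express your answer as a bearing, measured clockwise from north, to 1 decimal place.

137.0°

Taking east as x and north as y: bus velocity = (-59.918, 3.140) km/h; truck velocity = (-88.690, 34.045) km/h.
Velocity of bus relative to truck = (-59.918, 3.140) − (-88.690, 34.045) = (28.772, -30.905) km/h.
Bearing = atan2(28.77, -30.90) = 137.05° clockwise from north.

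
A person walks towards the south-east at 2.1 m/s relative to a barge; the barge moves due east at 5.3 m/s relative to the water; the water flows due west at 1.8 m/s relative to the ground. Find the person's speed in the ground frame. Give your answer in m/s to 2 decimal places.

5.20 m/s

In east/north components (m/s): person relative to barge = (1.485, -1.485); barge relative to water = (5.300, 0.000); water relative to ground = (-1.800, 0.000).
Sum = (4.985, -1.485) m/s.
Speed = |(4.985, -1.485)| = 5.201 m/s.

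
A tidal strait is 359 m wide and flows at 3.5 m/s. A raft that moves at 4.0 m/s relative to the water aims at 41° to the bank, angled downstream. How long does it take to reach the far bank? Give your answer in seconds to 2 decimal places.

136.80 s

The component of the raft's velocity perpendicular to the bank is 4.0 × sin 41° = 2.624 m/s.
The flow acts along the bank and has no component across it.
Time = 359 / 2.624 = 136.802 s.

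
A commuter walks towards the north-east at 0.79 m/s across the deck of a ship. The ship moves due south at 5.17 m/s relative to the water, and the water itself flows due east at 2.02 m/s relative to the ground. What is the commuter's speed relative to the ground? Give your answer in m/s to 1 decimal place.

5.3 m/s

In east/north components (m/s): commuter relative to ship = (0.559, 0.559); ship relative to water = (0.000, -5.170); water relative to ground = (2.020, 0.000).
Sum = (2.579, -4.611) m/s.
Speed = |(2.579, -4.611)| = 5.283 m/s.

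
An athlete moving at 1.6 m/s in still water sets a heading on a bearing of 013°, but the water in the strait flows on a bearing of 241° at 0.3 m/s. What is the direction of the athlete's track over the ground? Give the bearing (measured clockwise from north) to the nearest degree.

004°

Taking east as x and north as y: velocity relative to the water = (0.360, 1.559) m/s; the water relative to ground = (-0.262, -0.145) m/s.
Velocity relative to ground = (0.360, 1.559) + (-0.262, -0.145) = (0.098, 1.414) m/s.
Bearing = atan2(0.10, 1.41) = 3.95° clockwise from north.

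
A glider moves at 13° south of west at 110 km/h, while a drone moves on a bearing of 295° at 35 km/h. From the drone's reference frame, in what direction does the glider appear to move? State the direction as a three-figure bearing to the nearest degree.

242°

Taking east as x and north as y: glider velocity = (-107.181, -24.745) km/h; drone velocity = (-31.721, 14.792) km/h.
Velocity of glider relative to drone = (-107.181, -24.745) − (-31.721, 14.792) = (-75.460, -39.536) km/h.
Bearing = atan2(-75.46, -39.54) = 242.35° clockwise from north.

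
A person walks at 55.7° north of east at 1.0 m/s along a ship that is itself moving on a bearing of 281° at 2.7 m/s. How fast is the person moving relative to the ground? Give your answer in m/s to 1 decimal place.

Taking east as x and north as y: ship velocity = (-2.650, 0.515) m/s; person velocity relative to ship = (0.564, 0.826) m/s.
Velocity relative to ground = (-2.650, 0.515) + (0.564, 0.826) = (-2.087, 1.341) m/s.
Speed = |(-2.087, 1.341)| = 2.481 m/s.

2.5 m/s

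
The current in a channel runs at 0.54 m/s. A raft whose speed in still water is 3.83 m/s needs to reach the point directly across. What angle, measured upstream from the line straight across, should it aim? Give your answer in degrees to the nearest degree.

To cancel the current, the upstream component of the raft's velocity must equal the flow: 3.83 sin θ = 0.54.
sin θ = 0.54 / 3.83 = 0.1410.
θ = arcsin(0.1410) = 8.105°.

8°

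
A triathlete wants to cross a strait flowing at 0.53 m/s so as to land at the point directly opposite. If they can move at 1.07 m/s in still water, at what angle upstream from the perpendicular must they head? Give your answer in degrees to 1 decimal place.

29.7°

To cancel the current, the upstream component of the triathlete's velocity must equal the flow: 1.07 sin θ = 0.53.
sin θ = 0.53 / 1.07 = 0.4953.
θ = arcsin(0.4953) = 29.691°.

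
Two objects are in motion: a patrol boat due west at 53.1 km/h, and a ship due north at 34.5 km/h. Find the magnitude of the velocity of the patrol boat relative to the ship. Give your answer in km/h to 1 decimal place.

Taking east as x and north as y: patrol boat velocity = (-53.100, 0.000) km/h; ship velocity = (0.000, 34.500) km/h.
Velocity of patrol boat relative to ship = (-53.100, 0.000) − (0.000, 34.500) = (-53.100, -34.500) km/h.
Magnitude = |(-53.100, -34.500)| = 63.323 km/h.

63.3 km/h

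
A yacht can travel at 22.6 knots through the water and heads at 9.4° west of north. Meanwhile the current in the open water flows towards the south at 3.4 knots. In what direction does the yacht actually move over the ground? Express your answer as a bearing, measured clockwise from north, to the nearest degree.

Taking east as x and north as y: velocity relative to the water = (-3.691, 22.297) knots; the water relative to ground = (0.000, -3.400) knots.
Velocity relative to ground = (-3.691, 22.297) + (0.000, -3.400) = (-3.691, 18.897) knots.
Bearing = atan2(-3.69, 18.90) = 348.95° clockwise from north.

349°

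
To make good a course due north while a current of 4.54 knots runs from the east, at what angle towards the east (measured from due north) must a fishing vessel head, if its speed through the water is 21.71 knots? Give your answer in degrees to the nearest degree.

The current pushes perpendicular to the desired track; the heading must have a component into the current equal to 4.54 knots: 21.71 sin θ = 4.54.
sin θ = 0.2091, so θ = 12.071°.

12°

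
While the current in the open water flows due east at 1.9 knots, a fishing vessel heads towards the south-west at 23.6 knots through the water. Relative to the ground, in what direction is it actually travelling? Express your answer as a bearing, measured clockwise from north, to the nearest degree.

Taking east as x and north as y: velocity relative to the water = (-16.688, -16.688) knots; the water relative to ground = (1.900, 0.000) knots.
Velocity relative to ground = (-16.688, -16.688) + (1.900, 0.000) = (-14.788, -16.688) knots.
Bearing = atan2(-14.79, -16.69) = 221.55° clockwise from north.

222°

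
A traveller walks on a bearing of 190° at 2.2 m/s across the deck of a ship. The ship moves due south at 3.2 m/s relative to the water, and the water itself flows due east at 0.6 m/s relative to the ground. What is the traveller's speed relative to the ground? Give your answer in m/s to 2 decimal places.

5.37 m/s

In east/north components (m/s): traveller relative to ship = (-0.382, -2.167); ship relative to water = (0.000, -3.200); water relative to ground = (0.600, 0.000).
Sum = (0.218, -5.367) m/s.
Speed = |(0.218, -5.367)| = 5.371 m/s.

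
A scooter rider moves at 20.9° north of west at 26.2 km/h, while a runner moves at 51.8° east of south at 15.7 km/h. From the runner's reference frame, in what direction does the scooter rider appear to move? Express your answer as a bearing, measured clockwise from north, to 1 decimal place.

Taking east as x and north as y: scooter rider velocity = (-24.476, 9.347) km/h; runner velocity = (12.338, -9.709) km/h.
Velocity of scooter rider relative to runner = (-24.476, 9.347) − (12.338, -9.709) = (-36.814, 19.056) km/h.
Bearing = atan2(-36.81, 19.06) = 297.37° clockwise from north.

297.4°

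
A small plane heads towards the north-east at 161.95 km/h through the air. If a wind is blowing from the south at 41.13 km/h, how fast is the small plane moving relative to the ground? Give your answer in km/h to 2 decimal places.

193.23 km/h

Taking east as x and north as y: velocity relative to the air = (114.516, 114.516) km/h; the air relative to ground = (0.000, 41.130) km/h.
Velocity relative to ground = (114.516, 114.516) + (0.000, 41.130) = (114.516, 155.646) km/h.
Speed = |(114.516, 155.646)| = 193.234 km/h.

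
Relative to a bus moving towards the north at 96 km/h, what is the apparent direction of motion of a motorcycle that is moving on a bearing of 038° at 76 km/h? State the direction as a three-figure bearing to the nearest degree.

128°

Taking east as x and north as y: motorcycle velocity = (46.790, 59.889) km/h; bus velocity = (0.000, 96.000) km/h.
Velocity of motorcycle relative to bus = (46.790, 59.889) − (0.000, 96.000) = (46.790, -36.111) km/h.
Bearing = atan2(46.79, -36.11) = 127.66° clockwise from north.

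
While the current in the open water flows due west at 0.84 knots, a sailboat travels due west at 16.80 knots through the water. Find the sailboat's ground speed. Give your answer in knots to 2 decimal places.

Taking east as x and north as y: velocity relative to the water = (-16.800, 0.000) knots; the water relative to ground = (-0.840, 0.000) knots.
Velocity relative to ground = (-16.800, 0.000) + (-0.840, 0.000) = (-17.640, 0.000) knots.
Speed = |(-17.640, 0.000)| = 17.640 knots.

17.64 knots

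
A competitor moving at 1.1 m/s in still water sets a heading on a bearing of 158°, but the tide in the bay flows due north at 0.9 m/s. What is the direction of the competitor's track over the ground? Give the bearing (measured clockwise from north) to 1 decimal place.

Taking east as x and north as y: velocity relative to the water = (0.412, -1.020) m/s; the water relative to ground = (0.000, 0.900) m/s.
Velocity relative to ground = (0.412, -1.020) + (0.000, 0.900) = (0.412, -0.120) m/s.
Bearing = atan2(0.41, -0.12) = 106.22° clockwise from north.

106.2°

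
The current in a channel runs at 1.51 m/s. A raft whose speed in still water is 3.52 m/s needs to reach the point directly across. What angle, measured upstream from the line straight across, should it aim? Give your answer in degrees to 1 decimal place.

To cancel the current, the upstream component of the raft's velocity must equal the flow: 3.52 sin θ = 1.51.
sin θ = 1.51 / 3.52 = 0.4290.
θ = arcsin(0.4290) = 25.403°.

25.4°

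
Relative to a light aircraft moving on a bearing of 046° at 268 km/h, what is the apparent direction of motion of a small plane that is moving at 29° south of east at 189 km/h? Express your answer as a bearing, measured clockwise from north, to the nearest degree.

Taking east as x and north as y: small plane velocity = (165.303, -91.629) km/h; light aircraft velocity = (192.783, 186.168) km/h.
Velocity of small plane relative to light aircraft = (165.303, -91.629) − (192.783, 186.168) = (-27.480, -277.797) km/h.
Bearing = atan2(-27.48, -277.80) = 185.65° clockwise from north.

186°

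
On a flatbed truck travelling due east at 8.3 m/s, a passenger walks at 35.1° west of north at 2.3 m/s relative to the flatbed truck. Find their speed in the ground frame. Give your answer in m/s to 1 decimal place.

7.2 m/s

Taking east as x and north as y: flatbed truck velocity = (8.300, 0.000) m/s; passenger velocity relative to flatbed truck = (-1.323, 1.882) m/s.
Velocity relative to ground = (8.300, 0.000) + (-1.323, 1.882) = (6.977, 1.882) m/s.
Speed = |(6.977, 1.882)| = 7.227 m/s.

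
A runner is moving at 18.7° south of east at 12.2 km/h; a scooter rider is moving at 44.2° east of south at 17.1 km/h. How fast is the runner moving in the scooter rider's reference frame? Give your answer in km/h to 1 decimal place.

Taking east as x and north as y: runner velocity = (11.556, -3.911) km/h; scooter rider velocity = (11.922, -12.259) km/h.
Velocity of runner relative to scooter rider = (11.556, -3.911) − (11.922, -12.259) = (-0.366, 8.348) km/h.
Magnitude = |(-0.366, 8.348)| = 8.356 km/h.

8.4 km/h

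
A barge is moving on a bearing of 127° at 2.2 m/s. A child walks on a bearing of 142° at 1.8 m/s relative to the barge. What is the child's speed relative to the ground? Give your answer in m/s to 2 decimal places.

Taking east as x and north as y: barge velocity = (1.757, -1.324) m/s; child velocity relative to barge = (1.108, -1.418) m/s.
Velocity relative to ground = (1.757, -1.324) + (1.108, -1.418) = (2.865, -2.742) m/s.
Speed = |(2.865, -2.742)| = 3.966 m/s.

3.97 m/s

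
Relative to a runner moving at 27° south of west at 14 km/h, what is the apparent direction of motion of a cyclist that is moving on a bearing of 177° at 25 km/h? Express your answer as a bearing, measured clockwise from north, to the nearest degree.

143°

Taking east as x and north as y: cyclist velocity = (1.308, -24.966) km/h; runner velocity = (-12.474, -6.356) km/h.
Velocity of cyclist relative to runner = (1.308, -24.966) − (-12.474, -6.356) = (13.782, -18.610) km/h.
Bearing = atan2(13.78, -18.61) = 143.48° clockwise from north.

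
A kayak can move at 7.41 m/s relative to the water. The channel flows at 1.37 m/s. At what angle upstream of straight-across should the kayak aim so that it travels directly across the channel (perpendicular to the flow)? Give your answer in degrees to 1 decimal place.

10.7°

To cancel the current, the upstream component of the kayak's velocity must equal the flow: 7.41 sin θ = 1.37.
sin θ = 1.37 / 7.41 = 0.1849.
θ = arcsin(0.1849) = 10.654°.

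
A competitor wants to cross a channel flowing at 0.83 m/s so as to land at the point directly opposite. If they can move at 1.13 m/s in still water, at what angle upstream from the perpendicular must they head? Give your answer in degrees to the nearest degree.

47°

To cancel the current, the upstream component of the competitor's velocity must equal the flow: 1.13 sin θ = 0.83.
sin θ = 0.83 / 1.13 = 0.7345.
θ = arcsin(0.7345) = 47.266°.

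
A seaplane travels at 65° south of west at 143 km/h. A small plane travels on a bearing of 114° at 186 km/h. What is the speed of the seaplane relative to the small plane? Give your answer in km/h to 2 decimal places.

Taking east as x and north as y: seaplane velocity = (-60.434, -129.602) km/h; small plane velocity = (169.919, -75.653) km/h.
Velocity of seaplane relative to small plane = (-60.434, -129.602) − (169.919, -75.653) = (-230.354, -53.949) km/h.
Magnitude = |(-230.354, -53.949)| = 236.587 km/h.

236.59 km/h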